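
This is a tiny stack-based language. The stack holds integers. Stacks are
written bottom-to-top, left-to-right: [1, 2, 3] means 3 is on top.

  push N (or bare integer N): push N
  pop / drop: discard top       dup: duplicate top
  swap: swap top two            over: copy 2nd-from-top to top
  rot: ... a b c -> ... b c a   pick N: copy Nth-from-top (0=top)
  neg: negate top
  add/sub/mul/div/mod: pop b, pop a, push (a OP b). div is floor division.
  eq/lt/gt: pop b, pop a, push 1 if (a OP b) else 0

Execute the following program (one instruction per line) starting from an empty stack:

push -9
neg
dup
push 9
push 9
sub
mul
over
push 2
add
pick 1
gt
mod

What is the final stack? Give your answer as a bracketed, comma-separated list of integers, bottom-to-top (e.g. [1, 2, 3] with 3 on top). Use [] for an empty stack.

Answer: [9, 0]

Derivation:
After 'push -9': [-9]
After 'neg': [9]
After 'dup': [9, 9]
After 'push 9': [9, 9, 9]
After 'push 9': [9, 9, 9, 9]
After 'sub': [9, 9, 0]
After 'mul': [9, 0]
After 'over': [9, 0, 9]
After 'push 2': [9, 0, 9, 2]
After 'add': [9, 0, 11]
After 'pick 1': [9, 0, 11, 0]
After 'gt': [9, 0, 1]
After 'mod': [9, 0]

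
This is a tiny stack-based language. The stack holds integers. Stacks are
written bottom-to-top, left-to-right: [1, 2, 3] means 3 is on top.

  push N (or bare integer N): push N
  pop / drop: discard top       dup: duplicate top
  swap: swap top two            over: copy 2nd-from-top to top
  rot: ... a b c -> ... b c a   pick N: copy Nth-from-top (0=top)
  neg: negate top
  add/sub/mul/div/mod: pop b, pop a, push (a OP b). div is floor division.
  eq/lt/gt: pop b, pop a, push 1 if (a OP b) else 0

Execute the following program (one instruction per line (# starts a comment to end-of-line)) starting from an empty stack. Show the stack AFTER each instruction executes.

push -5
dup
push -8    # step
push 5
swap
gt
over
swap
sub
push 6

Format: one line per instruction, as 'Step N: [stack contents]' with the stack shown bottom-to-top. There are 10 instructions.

Step 1: [-5]
Step 2: [-5, -5]
Step 3: [-5, -5, -8]
Step 4: [-5, -5, -8, 5]
Step 5: [-5, -5, 5, -8]
Step 6: [-5, -5, 1]
Step 7: [-5, -5, 1, -5]
Step 8: [-5, -5, -5, 1]
Step 9: [-5, -5, -6]
Step 10: [-5, -5, -6, 6]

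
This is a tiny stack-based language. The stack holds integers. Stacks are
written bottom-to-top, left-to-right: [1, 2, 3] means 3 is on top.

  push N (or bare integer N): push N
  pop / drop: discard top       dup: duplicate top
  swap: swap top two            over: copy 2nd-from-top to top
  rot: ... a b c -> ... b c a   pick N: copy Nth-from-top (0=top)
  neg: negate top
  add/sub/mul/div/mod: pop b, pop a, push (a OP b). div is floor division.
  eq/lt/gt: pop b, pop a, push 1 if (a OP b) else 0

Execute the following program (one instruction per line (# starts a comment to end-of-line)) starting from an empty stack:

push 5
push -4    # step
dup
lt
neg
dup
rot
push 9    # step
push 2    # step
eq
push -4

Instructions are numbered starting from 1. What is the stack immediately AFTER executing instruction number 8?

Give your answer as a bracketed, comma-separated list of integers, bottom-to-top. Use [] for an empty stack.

Step 1 ('push 5'): [5]
Step 2 ('push -4'): [5, -4]
Step 3 ('dup'): [5, -4, -4]
Step 4 ('lt'): [5, 0]
Step 5 ('neg'): [5, 0]
Step 6 ('dup'): [5, 0, 0]
Step 7 ('rot'): [0, 0, 5]
Step 8 ('push 9'): [0, 0, 5, 9]

Answer: [0, 0, 5, 9]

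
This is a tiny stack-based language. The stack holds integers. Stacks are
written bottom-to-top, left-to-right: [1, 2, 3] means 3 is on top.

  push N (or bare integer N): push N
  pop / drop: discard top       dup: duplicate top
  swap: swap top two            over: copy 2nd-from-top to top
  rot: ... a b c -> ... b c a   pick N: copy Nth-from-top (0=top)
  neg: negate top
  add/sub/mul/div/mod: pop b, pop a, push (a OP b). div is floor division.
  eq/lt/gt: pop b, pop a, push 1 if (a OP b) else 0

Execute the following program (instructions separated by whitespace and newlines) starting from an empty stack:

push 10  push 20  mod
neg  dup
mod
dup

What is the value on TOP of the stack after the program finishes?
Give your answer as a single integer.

Answer: 0

Derivation:
After 'push 10': [10]
After 'push 20': [10, 20]
After 'mod': [10]
After 'neg': [-10]
After 'dup': [-10, -10]
After 'mod': [0]
After 'dup': [0, 0]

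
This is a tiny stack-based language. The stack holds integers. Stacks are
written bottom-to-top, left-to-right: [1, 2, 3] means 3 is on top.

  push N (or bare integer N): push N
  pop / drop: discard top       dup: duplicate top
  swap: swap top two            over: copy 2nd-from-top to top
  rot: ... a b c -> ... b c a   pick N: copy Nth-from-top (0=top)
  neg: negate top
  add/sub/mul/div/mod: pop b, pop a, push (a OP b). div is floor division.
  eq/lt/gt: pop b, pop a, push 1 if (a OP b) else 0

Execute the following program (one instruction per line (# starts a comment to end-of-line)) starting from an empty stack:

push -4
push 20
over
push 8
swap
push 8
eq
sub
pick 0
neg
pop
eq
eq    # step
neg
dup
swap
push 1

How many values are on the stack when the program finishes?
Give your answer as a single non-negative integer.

After 'push -4': stack = [-4] (depth 1)
After 'push 20': stack = [-4, 20] (depth 2)
After 'over': stack = [-4, 20, -4] (depth 3)
After 'push 8': stack = [-4, 20, -4, 8] (depth 4)
After 'swap': stack = [-4, 20, 8, -4] (depth 4)
After 'push 8': stack = [-4, 20, 8, -4, 8] (depth 5)
After 'eq': stack = [-4, 20, 8, 0] (depth 4)
After 'sub': stack = [-4, 20, 8] (depth 3)
After 'pick 0': stack = [-4, 20, 8, 8] (depth 4)
After 'neg': stack = [-4, 20, 8, -8] (depth 4)
After 'pop': stack = [-4, 20, 8] (depth 3)
After 'eq': stack = [-4, 0] (depth 2)
After 'eq': stack = [0] (depth 1)
After 'neg': stack = [0] (depth 1)
After 'dup': stack = [0, 0] (depth 2)
After 'swap': stack = [0, 0] (depth 2)
After 'push 1': stack = [0, 0, 1] (depth 3)

Answer: 3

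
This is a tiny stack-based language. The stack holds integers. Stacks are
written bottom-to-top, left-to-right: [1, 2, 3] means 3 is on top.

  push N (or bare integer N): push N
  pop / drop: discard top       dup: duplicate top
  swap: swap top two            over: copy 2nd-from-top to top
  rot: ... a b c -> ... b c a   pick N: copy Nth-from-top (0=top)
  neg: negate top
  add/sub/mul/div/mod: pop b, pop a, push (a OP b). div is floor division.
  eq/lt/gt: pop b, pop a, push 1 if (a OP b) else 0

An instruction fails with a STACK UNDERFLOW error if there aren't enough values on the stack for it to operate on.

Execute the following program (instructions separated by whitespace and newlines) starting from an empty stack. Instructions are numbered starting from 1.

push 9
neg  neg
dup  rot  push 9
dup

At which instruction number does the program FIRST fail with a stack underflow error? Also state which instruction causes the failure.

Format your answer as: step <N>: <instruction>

Answer: step 5: rot

Derivation:
Step 1 ('push 9'): stack = [9], depth = 1
Step 2 ('neg'): stack = [-9], depth = 1
Step 3 ('neg'): stack = [9], depth = 1
Step 4 ('dup'): stack = [9, 9], depth = 2
Step 5 ('rot'): needs 3 value(s) but depth is 2 — STACK UNDERFLOW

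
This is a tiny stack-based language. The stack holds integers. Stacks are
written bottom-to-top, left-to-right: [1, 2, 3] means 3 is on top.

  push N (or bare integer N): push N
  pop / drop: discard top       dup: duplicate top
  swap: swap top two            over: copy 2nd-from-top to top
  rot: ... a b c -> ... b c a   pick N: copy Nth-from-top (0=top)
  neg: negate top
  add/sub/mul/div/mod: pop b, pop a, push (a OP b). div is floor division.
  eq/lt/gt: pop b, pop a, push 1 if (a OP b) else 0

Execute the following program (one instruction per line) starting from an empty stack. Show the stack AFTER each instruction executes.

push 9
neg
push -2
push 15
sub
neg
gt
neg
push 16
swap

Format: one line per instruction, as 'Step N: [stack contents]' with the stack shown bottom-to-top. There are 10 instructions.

Step 1: [9]
Step 2: [-9]
Step 3: [-9, -2]
Step 4: [-9, -2, 15]
Step 5: [-9, -17]
Step 6: [-9, 17]
Step 7: [0]
Step 8: [0]
Step 9: [0, 16]
Step 10: [16, 0]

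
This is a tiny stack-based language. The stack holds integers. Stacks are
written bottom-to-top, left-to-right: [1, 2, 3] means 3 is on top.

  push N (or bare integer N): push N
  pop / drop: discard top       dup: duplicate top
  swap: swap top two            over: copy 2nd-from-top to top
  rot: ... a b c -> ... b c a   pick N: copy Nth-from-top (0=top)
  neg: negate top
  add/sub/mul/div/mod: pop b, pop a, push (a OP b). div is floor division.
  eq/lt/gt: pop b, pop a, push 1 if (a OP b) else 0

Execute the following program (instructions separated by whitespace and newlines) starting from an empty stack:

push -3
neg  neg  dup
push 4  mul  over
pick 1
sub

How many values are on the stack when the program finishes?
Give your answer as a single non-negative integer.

Answer: 3

Derivation:
After 'push -3': stack = [-3] (depth 1)
After 'neg': stack = [3] (depth 1)
After 'neg': stack = [-3] (depth 1)
After 'dup': stack = [-3, -3] (depth 2)
After 'push 4': stack = [-3, -3, 4] (depth 3)
After 'mul': stack = [-3, -12] (depth 2)
After 'over': stack = [-3, -12, -3] (depth 3)
After 'pick 1': stack = [-3, -12, -3, -12] (depth 4)
After 'sub': stack = [-3, -12, 9] (depth 3)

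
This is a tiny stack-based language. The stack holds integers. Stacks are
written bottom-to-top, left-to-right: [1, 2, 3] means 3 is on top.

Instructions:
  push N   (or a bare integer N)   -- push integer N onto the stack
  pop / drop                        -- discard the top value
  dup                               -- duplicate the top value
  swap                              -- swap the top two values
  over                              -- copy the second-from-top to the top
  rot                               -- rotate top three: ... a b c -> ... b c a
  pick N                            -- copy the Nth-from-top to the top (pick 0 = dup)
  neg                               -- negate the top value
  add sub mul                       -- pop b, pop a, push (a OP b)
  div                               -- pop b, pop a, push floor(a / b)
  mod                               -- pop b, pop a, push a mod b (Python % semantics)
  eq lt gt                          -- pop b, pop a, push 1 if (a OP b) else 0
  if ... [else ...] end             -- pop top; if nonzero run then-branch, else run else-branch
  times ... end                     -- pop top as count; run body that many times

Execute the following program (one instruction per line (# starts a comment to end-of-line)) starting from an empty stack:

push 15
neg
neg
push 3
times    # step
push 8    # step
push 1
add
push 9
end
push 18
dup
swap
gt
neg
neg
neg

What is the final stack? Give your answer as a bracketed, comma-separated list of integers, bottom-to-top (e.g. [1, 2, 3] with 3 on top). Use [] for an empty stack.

Answer: [15, 9, 9, 9, 9, 9, 9, 0]

Derivation:
After 'push 15': [15]
After 'neg': [-15]
After 'neg': [15]
After 'push 3': [15, 3]
After 'times': [15]
After 'push 8': [15, 8]
After 'push 1': [15, 8, 1]
After 'add': [15, 9]
After 'push 9': [15, 9, 9]
After 'push 8': [15, 9, 9, 8]
After 'push 1': [15, 9, 9, 8, 1]
After 'add': [15, 9, 9, 9]
After 'push 9': [15, 9, 9, 9, 9]
After 'push 8': [15, 9, 9, 9, 9, 8]
After 'push 1': [15, 9, 9, 9, 9, 8, 1]
After 'add': [15, 9, 9, 9, 9, 9]
After 'push 9': [15, 9, 9, 9, 9, 9, 9]
After 'push 18': [15, 9, 9, 9, 9, 9, 9, 18]
After 'dup': [15, 9, 9, 9, 9, 9, 9, 18, 18]
After 'swap': [15, 9, 9, 9, 9, 9, 9, 18, 18]
After 'gt': [15, 9, 9, 9, 9, 9, 9, 0]
After 'neg': [15, 9, 9, 9, 9, 9, 9, 0]
After 'neg': [15, 9, 9, 9, 9, 9, 9, 0]
After 'neg': [15, 9, 9, 9, 9, 9, 9, 0]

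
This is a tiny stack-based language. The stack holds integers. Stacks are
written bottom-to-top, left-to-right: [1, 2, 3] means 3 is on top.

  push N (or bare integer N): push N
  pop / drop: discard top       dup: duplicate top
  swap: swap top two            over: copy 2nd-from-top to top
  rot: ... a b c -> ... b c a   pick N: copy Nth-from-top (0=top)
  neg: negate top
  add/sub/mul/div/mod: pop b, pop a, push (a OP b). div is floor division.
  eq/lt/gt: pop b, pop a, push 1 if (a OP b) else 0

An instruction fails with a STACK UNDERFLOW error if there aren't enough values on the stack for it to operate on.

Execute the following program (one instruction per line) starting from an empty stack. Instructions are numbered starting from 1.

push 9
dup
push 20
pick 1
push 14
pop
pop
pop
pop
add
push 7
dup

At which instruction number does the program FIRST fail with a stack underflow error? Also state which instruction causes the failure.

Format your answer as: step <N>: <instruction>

Step 1 ('push 9'): stack = [9], depth = 1
Step 2 ('dup'): stack = [9, 9], depth = 2
Step 3 ('push 20'): stack = [9, 9, 20], depth = 3
Step 4 ('pick 1'): stack = [9, 9, 20, 9], depth = 4
Step 5 ('push 14'): stack = [9, 9, 20, 9, 14], depth = 5
Step 6 ('pop'): stack = [9, 9, 20, 9], depth = 4
Step 7 ('pop'): stack = [9, 9, 20], depth = 3
Step 8 ('pop'): stack = [9, 9], depth = 2
Step 9 ('pop'): stack = [9], depth = 1
Step 10 ('add'): needs 2 value(s) but depth is 1 — STACK UNDERFLOW

Answer: step 10: add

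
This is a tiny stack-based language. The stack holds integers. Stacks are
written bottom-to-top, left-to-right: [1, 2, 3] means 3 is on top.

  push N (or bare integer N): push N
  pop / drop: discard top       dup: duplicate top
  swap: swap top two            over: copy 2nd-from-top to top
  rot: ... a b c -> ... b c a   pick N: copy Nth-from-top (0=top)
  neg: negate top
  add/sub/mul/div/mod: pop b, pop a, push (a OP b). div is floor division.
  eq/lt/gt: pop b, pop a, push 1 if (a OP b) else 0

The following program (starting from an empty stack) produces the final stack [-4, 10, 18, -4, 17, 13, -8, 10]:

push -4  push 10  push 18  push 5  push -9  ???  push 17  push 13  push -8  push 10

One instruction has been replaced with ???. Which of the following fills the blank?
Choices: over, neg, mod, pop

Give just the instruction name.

Answer: mod

Derivation:
Stack before ???: [-4, 10, 18, 5, -9]
Stack after ???:  [-4, 10, 18, -4]
Checking each choice:
  over: produces [-4, 10, 18, 5, -9, 5, 17, 13, -8, 10]
  neg: produces [-4, 10, 18, 5, 9, 17, 13, -8, 10]
  mod: MATCH
  pop: produces [-4, 10, 18, 5, 17, 13, -8, 10]


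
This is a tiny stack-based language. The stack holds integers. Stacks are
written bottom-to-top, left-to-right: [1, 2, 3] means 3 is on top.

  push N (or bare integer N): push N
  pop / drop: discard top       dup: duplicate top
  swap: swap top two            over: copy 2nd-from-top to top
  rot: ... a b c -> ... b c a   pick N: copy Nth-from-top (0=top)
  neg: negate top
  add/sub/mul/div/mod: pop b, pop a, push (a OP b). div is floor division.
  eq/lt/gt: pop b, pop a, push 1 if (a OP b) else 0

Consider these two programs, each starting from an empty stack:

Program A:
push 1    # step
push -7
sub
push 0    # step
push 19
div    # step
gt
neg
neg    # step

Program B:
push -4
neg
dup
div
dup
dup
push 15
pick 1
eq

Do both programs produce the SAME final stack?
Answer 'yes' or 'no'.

Program A trace:
  After 'push 1': [1]
  After 'push -7': [1, -7]
  After 'sub': [8]
  After 'push 0': [8, 0]
  After 'push 19': [8, 0, 19]
  After 'div': [8, 0]
  After 'gt': [1]
  After 'neg': [-1]
  After 'neg': [1]
Program A final stack: [1]

Program B trace:
  After 'push -4': [-4]
  After 'neg': [4]
  After 'dup': [4, 4]
  After 'div': [1]
  After 'dup': [1, 1]
  After 'dup': [1, 1, 1]
  After 'push 15': [1, 1, 1, 15]
  After 'pick 1': [1, 1, 1, 15, 1]
  After 'eq': [1, 1, 1, 0]
Program B final stack: [1, 1, 1, 0]
Same: no

Answer: no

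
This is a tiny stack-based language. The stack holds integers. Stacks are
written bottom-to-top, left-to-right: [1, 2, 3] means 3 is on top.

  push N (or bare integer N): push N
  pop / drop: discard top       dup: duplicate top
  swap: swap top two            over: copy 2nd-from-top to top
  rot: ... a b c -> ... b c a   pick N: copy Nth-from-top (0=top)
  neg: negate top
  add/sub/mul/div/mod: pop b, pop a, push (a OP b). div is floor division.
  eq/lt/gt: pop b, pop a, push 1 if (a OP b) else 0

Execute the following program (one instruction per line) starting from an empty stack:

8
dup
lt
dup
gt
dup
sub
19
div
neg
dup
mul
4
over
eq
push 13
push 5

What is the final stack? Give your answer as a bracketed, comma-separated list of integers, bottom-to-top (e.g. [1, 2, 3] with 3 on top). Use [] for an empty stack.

Answer: [0, 0, 13, 5]

Derivation:
After 'push 8': [8]
After 'dup': [8, 8]
After 'lt': [0]
After 'dup': [0, 0]
After 'gt': [0]
After 'dup': [0, 0]
After 'sub': [0]
After 'push 19': [0, 19]
After 'div': [0]
After 'neg': [0]
After 'dup': [0, 0]
After 'mul': [0]
After 'push 4': [0, 4]
After 'over': [0, 4, 0]
After 'eq': [0, 0]
After 'push 13': [0, 0, 13]
After 'push 5': [0, 0, 13, 5]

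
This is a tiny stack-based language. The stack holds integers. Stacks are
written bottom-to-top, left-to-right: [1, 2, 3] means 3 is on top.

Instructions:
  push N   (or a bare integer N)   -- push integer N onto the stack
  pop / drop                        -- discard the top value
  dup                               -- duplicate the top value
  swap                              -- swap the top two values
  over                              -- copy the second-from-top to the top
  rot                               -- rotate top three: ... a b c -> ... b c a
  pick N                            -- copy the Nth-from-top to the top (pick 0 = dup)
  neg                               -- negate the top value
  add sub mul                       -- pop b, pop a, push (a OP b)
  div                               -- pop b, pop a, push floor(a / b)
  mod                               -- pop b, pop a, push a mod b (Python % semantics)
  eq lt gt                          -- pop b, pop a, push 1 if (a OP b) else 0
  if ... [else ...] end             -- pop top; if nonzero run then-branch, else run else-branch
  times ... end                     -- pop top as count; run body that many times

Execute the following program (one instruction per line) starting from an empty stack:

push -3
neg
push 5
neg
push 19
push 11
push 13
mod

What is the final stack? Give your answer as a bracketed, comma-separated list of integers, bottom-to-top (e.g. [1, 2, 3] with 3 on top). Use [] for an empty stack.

After 'push -3': [-3]
After 'neg': [3]
After 'push 5': [3, 5]
After 'neg': [3, -5]
After 'push 19': [3, -5, 19]
After 'push 11': [3, -5, 19, 11]
After 'push 13': [3, -5, 19, 11, 13]
After 'mod': [3, -5, 19, 11]

Answer: [3, -5, 19, 11]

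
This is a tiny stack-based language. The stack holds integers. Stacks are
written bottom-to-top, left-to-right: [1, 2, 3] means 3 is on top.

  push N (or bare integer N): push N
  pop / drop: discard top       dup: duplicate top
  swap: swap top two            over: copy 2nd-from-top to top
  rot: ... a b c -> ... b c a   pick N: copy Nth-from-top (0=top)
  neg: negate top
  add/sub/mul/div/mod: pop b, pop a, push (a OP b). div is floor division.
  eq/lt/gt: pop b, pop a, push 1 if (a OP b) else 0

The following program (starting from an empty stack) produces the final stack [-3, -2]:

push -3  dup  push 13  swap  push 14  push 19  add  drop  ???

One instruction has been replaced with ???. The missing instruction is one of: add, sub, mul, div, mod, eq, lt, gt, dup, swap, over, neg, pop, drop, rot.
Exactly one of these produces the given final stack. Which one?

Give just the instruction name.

Answer: mod

Derivation:
Stack before ???: [-3, 13, -3]
Stack after ???:  [-3, -2]
The instruction that transforms [-3, 13, -3] -> [-3, -2] is: mod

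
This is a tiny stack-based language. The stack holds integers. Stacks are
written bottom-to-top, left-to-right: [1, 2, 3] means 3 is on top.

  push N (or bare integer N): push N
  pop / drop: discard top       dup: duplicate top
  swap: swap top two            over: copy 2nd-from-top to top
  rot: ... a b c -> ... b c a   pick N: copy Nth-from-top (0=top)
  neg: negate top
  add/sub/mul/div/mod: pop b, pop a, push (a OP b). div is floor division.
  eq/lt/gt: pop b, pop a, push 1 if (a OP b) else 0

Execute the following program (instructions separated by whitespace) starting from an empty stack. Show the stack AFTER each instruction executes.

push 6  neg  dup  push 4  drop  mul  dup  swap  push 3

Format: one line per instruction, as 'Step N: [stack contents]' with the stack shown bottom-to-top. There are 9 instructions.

Step 1: [6]
Step 2: [-6]
Step 3: [-6, -6]
Step 4: [-6, -6, 4]
Step 5: [-6, -6]
Step 6: [36]
Step 7: [36, 36]
Step 8: [36, 36]
Step 9: [36, 36, 3]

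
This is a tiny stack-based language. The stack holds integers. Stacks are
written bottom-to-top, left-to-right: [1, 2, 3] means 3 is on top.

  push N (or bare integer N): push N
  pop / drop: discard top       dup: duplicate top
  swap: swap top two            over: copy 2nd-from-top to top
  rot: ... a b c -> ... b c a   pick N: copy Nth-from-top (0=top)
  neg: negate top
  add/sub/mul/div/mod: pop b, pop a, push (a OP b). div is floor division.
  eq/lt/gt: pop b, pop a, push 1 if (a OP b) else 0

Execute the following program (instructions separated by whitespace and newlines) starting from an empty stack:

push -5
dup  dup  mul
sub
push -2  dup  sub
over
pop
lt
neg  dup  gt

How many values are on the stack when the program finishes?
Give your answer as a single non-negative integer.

After 'push -5': stack = [-5] (depth 1)
After 'dup': stack = [-5, -5] (depth 2)
After 'dup': stack = [-5, -5, -5] (depth 3)
After 'mul': stack = [-5, 25] (depth 2)
After 'sub': stack = [-30] (depth 1)
After 'push -2': stack = [-30, -2] (depth 2)
After 'dup': stack = [-30, -2, -2] (depth 3)
After 'sub': stack = [-30, 0] (depth 2)
After 'over': stack = [-30, 0, -30] (depth 3)
After 'pop': stack = [-30, 0] (depth 2)
After 'lt': stack = [1] (depth 1)
After 'neg': stack = [-1] (depth 1)
After 'dup': stack = [-1, -1] (depth 2)
After 'gt': stack = [0] (depth 1)

Answer: 1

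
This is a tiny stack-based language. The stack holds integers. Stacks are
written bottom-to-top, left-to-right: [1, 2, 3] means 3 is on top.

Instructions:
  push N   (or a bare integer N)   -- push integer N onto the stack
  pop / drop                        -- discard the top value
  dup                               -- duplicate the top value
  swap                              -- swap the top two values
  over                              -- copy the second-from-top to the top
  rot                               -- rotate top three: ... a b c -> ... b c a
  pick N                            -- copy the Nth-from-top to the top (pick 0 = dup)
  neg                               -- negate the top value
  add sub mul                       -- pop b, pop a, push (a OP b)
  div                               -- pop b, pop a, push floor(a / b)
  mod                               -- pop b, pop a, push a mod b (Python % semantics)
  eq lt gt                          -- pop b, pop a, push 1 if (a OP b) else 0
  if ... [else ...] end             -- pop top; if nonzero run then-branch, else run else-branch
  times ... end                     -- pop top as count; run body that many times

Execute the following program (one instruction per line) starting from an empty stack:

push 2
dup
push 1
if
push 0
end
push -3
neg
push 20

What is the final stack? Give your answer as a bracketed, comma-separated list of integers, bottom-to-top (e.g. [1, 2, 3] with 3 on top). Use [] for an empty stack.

Answer: [2, 2, 0, 3, 20]

Derivation:
After 'push 2': [2]
After 'dup': [2, 2]
After 'push 1': [2, 2, 1]
After 'if': [2, 2]
After 'push 0': [2, 2, 0]
After 'push -3': [2, 2, 0, -3]
After 'neg': [2, 2, 0, 3]
After 'push 20': [2, 2, 0, 3, 20]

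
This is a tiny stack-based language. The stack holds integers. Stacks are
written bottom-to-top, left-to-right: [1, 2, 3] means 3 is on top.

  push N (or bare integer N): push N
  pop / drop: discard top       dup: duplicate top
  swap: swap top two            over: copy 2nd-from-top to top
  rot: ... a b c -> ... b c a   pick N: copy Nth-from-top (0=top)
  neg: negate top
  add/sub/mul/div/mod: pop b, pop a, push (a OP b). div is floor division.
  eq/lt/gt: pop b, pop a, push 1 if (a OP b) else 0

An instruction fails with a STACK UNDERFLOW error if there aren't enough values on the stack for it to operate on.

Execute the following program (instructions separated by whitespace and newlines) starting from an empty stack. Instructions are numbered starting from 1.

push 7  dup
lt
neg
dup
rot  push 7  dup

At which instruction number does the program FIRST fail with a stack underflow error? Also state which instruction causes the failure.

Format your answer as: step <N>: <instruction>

Step 1 ('push 7'): stack = [7], depth = 1
Step 2 ('dup'): stack = [7, 7], depth = 2
Step 3 ('lt'): stack = [0], depth = 1
Step 4 ('neg'): stack = [0], depth = 1
Step 5 ('dup'): stack = [0, 0], depth = 2
Step 6 ('rot'): needs 3 value(s) but depth is 2 — STACK UNDERFLOW

Answer: step 6: rot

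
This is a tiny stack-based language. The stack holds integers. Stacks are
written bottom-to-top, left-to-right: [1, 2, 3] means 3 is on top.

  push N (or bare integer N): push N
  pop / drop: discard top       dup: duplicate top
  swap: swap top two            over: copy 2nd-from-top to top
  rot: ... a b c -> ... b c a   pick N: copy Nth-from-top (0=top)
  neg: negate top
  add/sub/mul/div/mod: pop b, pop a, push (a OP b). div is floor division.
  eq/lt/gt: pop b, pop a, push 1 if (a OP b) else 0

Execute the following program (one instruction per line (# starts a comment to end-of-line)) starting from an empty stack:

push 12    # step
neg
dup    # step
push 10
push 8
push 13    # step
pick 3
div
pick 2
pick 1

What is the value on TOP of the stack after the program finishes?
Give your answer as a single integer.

Answer: -2

Derivation:
After 'push 12': [12]
After 'neg': [-12]
After 'dup': [-12, -12]
After 'push 10': [-12, -12, 10]
After 'push 8': [-12, -12, 10, 8]
After 'push 13': [-12, -12, 10, 8, 13]
After 'pick 3': [-12, -12, 10, 8, 13, -12]
After 'div': [-12, -12, 10, 8, -2]
After 'pick 2': [-12, -12, 10, 8, -2, 10]
After 'pick 1': [-12, -12, 10, 8, -2, 10, -2]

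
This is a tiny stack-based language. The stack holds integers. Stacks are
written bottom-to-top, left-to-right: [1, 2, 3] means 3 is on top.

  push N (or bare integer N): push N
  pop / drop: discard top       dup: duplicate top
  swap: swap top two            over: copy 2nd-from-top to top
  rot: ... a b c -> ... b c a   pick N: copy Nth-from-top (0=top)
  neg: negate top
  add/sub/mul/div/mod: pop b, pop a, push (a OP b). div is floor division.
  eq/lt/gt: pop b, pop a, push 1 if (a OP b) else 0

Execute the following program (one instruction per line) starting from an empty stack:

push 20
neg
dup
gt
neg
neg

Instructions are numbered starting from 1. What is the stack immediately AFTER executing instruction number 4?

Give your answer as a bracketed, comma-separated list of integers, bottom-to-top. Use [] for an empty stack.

Step 1 ('push 20'): [20]
Step 2 ('neg'): [-20]
Step 3 ('dup'): [-20, -20]
Step 4 ('gt'): [0]

Answer: [0]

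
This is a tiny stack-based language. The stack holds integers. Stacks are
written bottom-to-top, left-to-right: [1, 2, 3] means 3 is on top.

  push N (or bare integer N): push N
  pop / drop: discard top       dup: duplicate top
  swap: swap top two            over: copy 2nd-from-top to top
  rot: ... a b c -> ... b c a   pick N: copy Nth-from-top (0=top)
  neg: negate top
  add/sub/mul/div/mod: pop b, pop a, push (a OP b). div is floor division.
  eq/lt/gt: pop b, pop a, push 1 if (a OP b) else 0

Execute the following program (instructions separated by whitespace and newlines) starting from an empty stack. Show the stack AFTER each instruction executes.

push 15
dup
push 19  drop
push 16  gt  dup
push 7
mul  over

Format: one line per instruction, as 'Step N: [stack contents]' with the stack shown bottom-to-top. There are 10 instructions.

Step 1: [15]
Step 2: [15, 15]
Step 3: [15, 15, 19]
Step 4: [15, 15]
Step 5: [15, 15, 16]
Step 6: [15, 0]
Step 7: [15, 0, 0]
Step 8: [15, 0, 0, 7]
Step 9: [15, 0, 0]
Step 10: [15, 0, 0, 0]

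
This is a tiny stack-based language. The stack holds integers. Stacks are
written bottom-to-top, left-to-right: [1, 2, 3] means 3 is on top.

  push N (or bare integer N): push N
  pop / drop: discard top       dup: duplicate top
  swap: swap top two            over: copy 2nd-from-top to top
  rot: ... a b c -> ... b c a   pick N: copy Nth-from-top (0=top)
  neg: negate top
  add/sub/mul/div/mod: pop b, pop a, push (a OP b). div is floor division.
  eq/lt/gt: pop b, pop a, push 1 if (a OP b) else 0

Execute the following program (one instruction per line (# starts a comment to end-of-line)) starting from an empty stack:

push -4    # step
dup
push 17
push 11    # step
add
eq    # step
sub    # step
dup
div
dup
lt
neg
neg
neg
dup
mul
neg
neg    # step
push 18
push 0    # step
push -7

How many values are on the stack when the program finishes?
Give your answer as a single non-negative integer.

Answer: 4

Derivation:
After 'push -4': stack = [-4] (depth 1)
After 'dup': stack = [-4, -4] (depth 2)
After 'push 17': stack = [-4, -4, 17] (depth 3)
After 'push 11': stack = [-4, -4, 17, 11] (depth 4)
After 'add': stack = [-4, -4, 28] (depth 3)
After 'eq': stack = [-4, 0] (depth 2)
After 'sub': stack = [-4] (depth 1)
After 'dup': stack = [-4, -4] (depth 2)
After 'div': stack = [1] (depth 1)
After 'dup': stack = [1, 1] (depth 2)
  ...
After 'neg': stack = [0] (depth 1)
After 'neg': stack = [0] (depth 1)
After 'neg': stack = [0] (depth 1)
After 'dup': stack = [0, 0] (depth 2)
After 'mul': stack = [0] (depth 1)
After 'neg': stack = [0] (depth 1)
After 'neg': stack = [0] (depth 1)
After 'push 18': stack = [0, 18] (depth 2)
After 'push 0': stack = [0, 18, 0] (depth 3)
After 'push -7': stack = [0, 18, 0, -7] (depth 4)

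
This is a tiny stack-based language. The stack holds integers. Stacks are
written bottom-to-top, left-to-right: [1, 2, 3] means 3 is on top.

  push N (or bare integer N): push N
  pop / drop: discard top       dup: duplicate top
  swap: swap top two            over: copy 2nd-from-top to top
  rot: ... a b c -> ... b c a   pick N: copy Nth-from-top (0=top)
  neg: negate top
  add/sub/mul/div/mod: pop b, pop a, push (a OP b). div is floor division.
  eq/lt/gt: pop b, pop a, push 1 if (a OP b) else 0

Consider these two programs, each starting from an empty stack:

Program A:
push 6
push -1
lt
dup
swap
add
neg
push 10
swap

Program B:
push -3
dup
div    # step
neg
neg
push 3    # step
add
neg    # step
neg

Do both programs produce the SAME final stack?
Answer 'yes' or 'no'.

Answer: no

Derivation:
Program A trace:
  After 'push 6': [6]
  After 'push -1': [6, -1]
  After 'lt': [0]
  After 'dup': [0, 0]
  After 'swap': [0, 0]
  After 'add': [0]
  After 'neg': [0]
  After 'push 10': [0, 10]
  After 'swap': [10, 0]
Program A final stack: [10, 0]

Program B trace:
  After 'push -3': [-3]
  After 'dup': [-3, -3]
  After 'div': [1]
  After 'neg': [-1]
  After 'neg': [1]
  After 'push 3': [1, 3]
  After 'add': [4]
  After 'neg': [-4]
  After 'neg': [4]
Program B final stack: [4]
Same: no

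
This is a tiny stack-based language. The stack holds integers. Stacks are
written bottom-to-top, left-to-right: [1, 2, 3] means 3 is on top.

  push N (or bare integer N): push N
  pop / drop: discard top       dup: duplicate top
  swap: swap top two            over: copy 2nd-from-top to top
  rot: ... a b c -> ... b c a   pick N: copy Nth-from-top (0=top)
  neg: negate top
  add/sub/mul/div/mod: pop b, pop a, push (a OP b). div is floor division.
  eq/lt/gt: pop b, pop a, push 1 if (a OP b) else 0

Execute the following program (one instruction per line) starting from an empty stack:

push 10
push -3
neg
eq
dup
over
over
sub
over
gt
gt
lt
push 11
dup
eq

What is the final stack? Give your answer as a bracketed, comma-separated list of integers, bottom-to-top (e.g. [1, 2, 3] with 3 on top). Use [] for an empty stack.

Answer: [0, 1]

Derivation:
After 'push 10': [10]
After 'push -3': [10, -3]
After 'neg': [10, 3]
After 'eq': [0]
After 'dup': [0, 0]
After 'over': [0, 0, 0]
After 'over': [0, 0, 0, 0]
After 'sub': [0, 0, 0]
After 'over': [0, 0, 0, 0]
After 'gt': [0, 0, 0]
After 'gt': [0, 0]
After 'lt': [0]
After 'push 11': [0, 11]
After 'dup': [0, 11, 11]
After 'eq': [0, 1]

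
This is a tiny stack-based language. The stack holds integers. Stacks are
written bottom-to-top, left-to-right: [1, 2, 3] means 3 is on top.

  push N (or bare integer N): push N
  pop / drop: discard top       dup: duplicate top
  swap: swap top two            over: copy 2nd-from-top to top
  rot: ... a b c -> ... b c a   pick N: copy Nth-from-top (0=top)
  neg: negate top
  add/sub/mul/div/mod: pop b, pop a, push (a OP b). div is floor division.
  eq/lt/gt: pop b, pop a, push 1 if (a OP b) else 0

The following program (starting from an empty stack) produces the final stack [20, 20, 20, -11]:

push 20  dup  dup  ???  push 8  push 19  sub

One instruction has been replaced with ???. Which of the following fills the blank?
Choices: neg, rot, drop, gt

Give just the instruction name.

Answer: rot

Derivation:
Stack before ???: [20, 20, 20]
Stack after ???:  [20, 20, 20]
Checking each choice:
  neg: produces [20, 20, -20, -11]
  rot: MATCH
  drop: produces [20, 20, -11]
  gt: produces [20, 0, -11]


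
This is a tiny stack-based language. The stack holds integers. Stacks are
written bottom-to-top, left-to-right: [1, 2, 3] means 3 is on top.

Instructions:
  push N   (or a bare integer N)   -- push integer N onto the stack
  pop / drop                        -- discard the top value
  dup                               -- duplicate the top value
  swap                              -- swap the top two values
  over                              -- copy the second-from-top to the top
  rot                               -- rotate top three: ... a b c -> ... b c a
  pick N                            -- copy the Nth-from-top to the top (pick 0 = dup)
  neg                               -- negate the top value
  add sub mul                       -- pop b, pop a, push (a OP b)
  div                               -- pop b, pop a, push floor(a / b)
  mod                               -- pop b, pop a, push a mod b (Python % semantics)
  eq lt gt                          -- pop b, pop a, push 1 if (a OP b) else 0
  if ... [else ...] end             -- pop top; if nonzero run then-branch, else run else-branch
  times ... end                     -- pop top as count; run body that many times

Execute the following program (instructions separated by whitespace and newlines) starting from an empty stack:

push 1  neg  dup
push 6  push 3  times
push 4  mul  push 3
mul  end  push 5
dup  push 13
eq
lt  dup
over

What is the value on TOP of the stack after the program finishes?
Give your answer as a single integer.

Answer: 0

Derivation:
After 'push 1': [1]
After 'neg': [-1]
After 'dup': [-1, -1]
After 'push 6': [-1, -1, 6]
After 'push 3': [-1, -1, 6, 3]
After 'times': [-1, -1, 6]
After 'push 4': [-1, -1, 6, 4]
After 'mul': [-1, -1, 24]
After 'push 3': [-1, -1, 24, 3]
After 'mul': [-1, -1, 72]
  ...
After 'mul': [-1, -1, 3456]
After 'push 3': [-1, -1, 3456, 3]
After 'mul': [-1, -1, 10368]
After 'push 5': [-1, -1, 10368, 5]
After 'dup': [-1, -1, 10368, 5, 5]
After 'push 13': [-1, -1, 10368, 5, 5, 13]
After 'eq': [-1, -1, 10368, 5, 0]
After 'lt': [-1, -1, 10368, 0]
After 'dup': [-1, -1, 10368, 0, 0]
After 'over': [-1, -1, 10368, 0, 0, 0]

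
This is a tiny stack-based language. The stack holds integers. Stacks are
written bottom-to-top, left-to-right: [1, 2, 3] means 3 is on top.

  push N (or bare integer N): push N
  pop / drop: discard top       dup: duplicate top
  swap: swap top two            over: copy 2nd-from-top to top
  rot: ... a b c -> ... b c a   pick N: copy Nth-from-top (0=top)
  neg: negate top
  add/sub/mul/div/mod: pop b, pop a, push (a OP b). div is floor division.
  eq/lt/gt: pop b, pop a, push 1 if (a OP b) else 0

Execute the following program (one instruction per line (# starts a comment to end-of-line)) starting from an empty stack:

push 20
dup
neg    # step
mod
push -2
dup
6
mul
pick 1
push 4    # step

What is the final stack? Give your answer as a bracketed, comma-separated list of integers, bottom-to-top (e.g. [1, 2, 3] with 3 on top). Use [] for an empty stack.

After 'push 20': [20]
After 'dup': [20, 20]
After 'neg': [20, -20]
After 'mod': [0]
After 'push -2': [0, -2]
After 'dup': [0, -2, -2]
After 'push 6': [0, -2, -2, 6]
After 'mul': [0, -2, -12]
After 'pick 1': [0, -2, -12, -2]
After 'push 4': [0, -2, -12, -2, 4]

Answer: [0, -2, -12, -2, 4]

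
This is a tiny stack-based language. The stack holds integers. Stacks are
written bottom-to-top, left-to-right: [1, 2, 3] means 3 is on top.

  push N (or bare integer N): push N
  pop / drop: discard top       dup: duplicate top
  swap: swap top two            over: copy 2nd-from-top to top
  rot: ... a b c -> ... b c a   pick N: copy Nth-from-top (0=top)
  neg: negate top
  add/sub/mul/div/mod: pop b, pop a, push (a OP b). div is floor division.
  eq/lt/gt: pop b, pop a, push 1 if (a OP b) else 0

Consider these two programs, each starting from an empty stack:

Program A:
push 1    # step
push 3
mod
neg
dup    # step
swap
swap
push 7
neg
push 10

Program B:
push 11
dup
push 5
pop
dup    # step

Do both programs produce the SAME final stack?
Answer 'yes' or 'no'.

Program A trace:
  After 'push 1': [1]
  After 'push 3': [1, 3]
  After 'mod': [1]
  After 'neg': [-1]
  After 'dup': [-1, -1]
  After 'swap': [-1, -1]
  After 'swap': [-1, -1]
  After 'push 7': [-1, -1, 7]
  After 'neg': [-1, -1, -7]
  After 'push 10': [-1, -1, -7, 10]
Program A final stack: [-1, -1, -7, 10]

Program B trace:
  After 'push 11': [11]
  After 'dup': [11, 11]
  After 'push 5': [11, 11, 5]
  After 'pop': [11, 11]
  After 'dup': [11, 11, 11]
Program B final stack: [11, 11, 11]
Same: no

Answer: no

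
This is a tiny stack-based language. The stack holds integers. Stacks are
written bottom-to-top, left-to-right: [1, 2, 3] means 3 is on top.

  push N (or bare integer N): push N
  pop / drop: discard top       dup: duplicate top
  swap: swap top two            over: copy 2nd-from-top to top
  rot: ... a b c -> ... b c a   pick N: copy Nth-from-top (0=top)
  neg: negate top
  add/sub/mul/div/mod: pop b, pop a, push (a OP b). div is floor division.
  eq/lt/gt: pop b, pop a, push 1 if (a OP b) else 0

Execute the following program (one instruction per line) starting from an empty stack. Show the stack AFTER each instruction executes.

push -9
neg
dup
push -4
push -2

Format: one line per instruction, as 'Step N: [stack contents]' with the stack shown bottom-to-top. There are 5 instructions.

Step 1: [-9]
Step 2: [9]
Step 3: [9, 9]
Step 4: [9, 9, -4]
Step 5: [9, 9, -4, -2]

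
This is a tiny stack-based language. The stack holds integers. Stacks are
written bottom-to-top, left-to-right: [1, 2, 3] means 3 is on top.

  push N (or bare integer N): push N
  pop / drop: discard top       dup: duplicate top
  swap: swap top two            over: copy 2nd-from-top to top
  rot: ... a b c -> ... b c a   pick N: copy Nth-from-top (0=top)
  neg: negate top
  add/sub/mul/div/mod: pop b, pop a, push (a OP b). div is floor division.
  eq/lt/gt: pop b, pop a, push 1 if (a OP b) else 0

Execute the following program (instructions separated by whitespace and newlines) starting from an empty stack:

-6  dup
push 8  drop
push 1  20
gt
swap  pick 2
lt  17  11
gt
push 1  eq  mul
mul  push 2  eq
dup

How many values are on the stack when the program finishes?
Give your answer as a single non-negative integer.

After 'push -6': stack = [-6] (depth 1)
After 'dup': stack = [-6, -6] (depth 2)
After 'push 8': stack = [-6, -6, 8] (depth 3)
After 'drop': stack = [-6, -6] (depth 2)
After 'push 1': stack = [-6, -6, 1] (depth 3)
After 'push 20': stack = [-6, -6, 1, 20] (depth 4)
After 'gt': stack = [-6, -6, 0] (depth 3)
After 'swap': stack = [-6, 0, -6] (depth 3)
After 'pick 2': stack = [-6, 0, -6, -6] (depth 4)
After 'lt': stack = [-6, 0, 0] (depth 3)
After 'push 17': stack = [-6, 0, 0, 17] (depth 4)
After 'push 11': stack = [-6, 0, 0, 17, 11] (depth 5)
After 'gt': stack = [-6, 0, 0, 1] (depth 4)
After 'push 1': stack = [-6, 0, 0, 1, 1] (depth 5)
After 'eq': stack = [-6, 0, 0, 1] (depth 4)
After 'mul': stack = [-6, 0, 0] (depth 3)
After 'mul': stack = [-6, 0] (depth 2)
After 'push 2': stack = [-6, 0, 2] (depth 3)
After 'eq': stack = [-6, 0] (depth 2)
After 'dup': stack = [-6, 0, 0] (depth 3)

Answer: 3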